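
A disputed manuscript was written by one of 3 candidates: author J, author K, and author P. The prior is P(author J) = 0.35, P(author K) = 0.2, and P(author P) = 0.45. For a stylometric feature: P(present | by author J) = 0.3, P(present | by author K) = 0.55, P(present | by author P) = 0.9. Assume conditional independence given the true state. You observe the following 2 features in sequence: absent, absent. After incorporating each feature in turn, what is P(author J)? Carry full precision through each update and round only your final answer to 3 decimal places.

After 'absent': normaliser = 0.7·0.3500 + 0.45·0.2000 + 0.1·0.4500; P(author J) ≈ 0.6447, P(author K) ≈ 0.2368, P(author P) ≈ 0.1184
After 'absent': normaliser = 0.7·0.6447 + 0.45·0.2368 + 0.1·0.1184; P(author J) ≈ 0.7921, P(author K) ≈ 0.1871, P(author P) ≈ 0.0208

0.792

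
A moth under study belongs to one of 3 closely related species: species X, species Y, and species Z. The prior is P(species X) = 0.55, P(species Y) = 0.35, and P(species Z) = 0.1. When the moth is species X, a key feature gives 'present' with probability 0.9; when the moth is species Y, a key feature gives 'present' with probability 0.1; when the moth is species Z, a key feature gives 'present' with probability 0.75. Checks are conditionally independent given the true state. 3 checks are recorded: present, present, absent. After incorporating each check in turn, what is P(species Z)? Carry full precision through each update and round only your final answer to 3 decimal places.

After 'present': normaliser = 0.9·0.5500 + 0.1·0.3500 + 0.75·0.1000; P(species X) ≈ 0.8182, P(species Y) ≈ 0.0579, P(species Z) ≈ 0.1240
After 'present': normaliser = 0.9·0.8182 + 0.1·0.0579 + 0.75·0.1240; P(species X) ≈ 0.8817, P(species Y) ≈ 0.0069, P(species Z) ≈ 0.1113
After 'absent': normaliser = 0.1·0.8817 + 0.9·0.0069 + 0.25·0.1113; P(species X) ≈ 0.7213, P(species Y) ≈ 0.0510, P(species Z) ≈ 0.2277

0.228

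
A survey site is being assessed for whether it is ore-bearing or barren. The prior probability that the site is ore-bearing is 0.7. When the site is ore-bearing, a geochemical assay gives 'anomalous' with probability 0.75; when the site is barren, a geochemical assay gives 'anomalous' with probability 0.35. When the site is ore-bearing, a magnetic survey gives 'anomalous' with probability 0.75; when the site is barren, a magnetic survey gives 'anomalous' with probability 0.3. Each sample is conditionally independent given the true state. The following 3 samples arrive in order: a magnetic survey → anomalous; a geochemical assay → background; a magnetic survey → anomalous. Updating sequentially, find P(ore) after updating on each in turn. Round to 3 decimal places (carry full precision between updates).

Each posterior becomes the prior for the next update.
After a magnetic survey='anomalous': P(ore) = 0.75·0.7000 / (0.75·0.7000 + 0.3·0.3000) ≈ 0.8537
After a geochemical assay='background': P(ore) = 0.25·0.8537 / (0.25·0.8537 + 0.65·0.1463) ≈ 0.6917
After a magnetic survey='anomalous': P(ore) = 0.75·0.6917 / (0.75·0.6917 + 0.3·0.3083) ≈ 0.8487

0.849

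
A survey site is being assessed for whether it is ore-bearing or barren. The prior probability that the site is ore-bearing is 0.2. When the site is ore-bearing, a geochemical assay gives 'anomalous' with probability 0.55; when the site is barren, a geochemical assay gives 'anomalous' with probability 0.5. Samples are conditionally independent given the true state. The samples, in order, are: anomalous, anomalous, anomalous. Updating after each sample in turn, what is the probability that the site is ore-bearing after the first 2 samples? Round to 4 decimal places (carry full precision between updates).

After 'anomalous': P(ore) = 0.55·0.2000 / (0.55·0.2000 + 0.5·0.8000) ≈ 0.2157
After 'anomalous': P(ore) = 0.55·0.2157 / (0.55·0.2157 + 0.5·0.7843) ≈ 0.2322

0.2322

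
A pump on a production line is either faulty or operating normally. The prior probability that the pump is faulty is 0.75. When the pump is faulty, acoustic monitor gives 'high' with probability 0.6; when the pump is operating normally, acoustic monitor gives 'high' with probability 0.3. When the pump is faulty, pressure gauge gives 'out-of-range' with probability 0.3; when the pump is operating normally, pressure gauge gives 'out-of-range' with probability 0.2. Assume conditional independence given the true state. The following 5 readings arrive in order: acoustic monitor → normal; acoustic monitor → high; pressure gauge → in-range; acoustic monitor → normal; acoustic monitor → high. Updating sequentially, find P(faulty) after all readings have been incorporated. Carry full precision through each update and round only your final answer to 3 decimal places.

0.774

After acoustic monitor='normal': P(faulty) = 0.4·0.7500 / (0.4·0.7500 + 0.7·0.2500) ≈ 0.6316
After acoustic monitor='high': P(faulty) = 0.6·0.6316 / (0.6·0.6316 + 0.3·0.3684) ≈ 0.7742
After pressure gauge='in-range': P(faulty) = 0.7·0.7742 / (0.7·0.7742 + 0.8·0.2258) ≈ 0.7500
After acoustic monitor='normal': P(faulty) = 0.4·0.7500 / (0.4·0.7500 + 0.7·0.2500) ≈ 0.6316
After acoustic monitor='high': P(faulty) = 0.6·0.6316 / (0.6·0.6316 + 0.3·0.3684) ≈ 0.7742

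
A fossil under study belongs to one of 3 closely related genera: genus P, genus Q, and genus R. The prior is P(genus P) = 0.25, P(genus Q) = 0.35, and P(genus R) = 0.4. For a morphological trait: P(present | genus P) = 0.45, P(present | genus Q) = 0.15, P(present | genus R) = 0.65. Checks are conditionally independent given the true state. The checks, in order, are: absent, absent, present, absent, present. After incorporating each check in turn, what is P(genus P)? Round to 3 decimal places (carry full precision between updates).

0.411

After 'absent': normaliser = 0.55·0.2500 + 0.85·0.3500 + 0.35·0.4000; P(genus P) ≈ 0.2391, P(genus Q) ≈ 0.5174, P(genus R) ≈ 0.2435
After 'absent': normaliser = 0.55·0.2391 + 0.85·0.5174 + 0.35·0.2435; P(genus P) ≈ 0.2003, P(genus Q) ≈ 0.6699, P(genus R) ≈ 0.1298
After 'present': normaliser = 0.45·0.2003 + 0.15·0.6699 + 0.65·0.1298; P(genus P) ≈ 0.3278, P(genus Q) ≈ 0.3654, P(genus R) ≈ 0.3068
After 'absent': normaliser = 0.55·0.3278 + 0.85·0.3654 + 0.35·0.3068; P(genus P) ≈ 0.3014, P(genus Q) ≈ 0.5191, P(genus R) ≈ 0.1795
After 'present': normaliser = 0.45·0.3014 + 0.15·0.5191 + 0.65·0.1795; P(genus P) ≈ 0.4108, P(genus Q) ≈ 0.2359, P(genus R) ≈ 0.3534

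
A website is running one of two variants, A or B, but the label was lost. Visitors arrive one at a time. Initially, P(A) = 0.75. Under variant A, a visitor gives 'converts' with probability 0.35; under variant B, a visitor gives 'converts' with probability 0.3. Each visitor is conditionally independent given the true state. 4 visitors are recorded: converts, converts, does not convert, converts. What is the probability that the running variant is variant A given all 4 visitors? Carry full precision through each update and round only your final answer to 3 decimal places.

Apply Bayes' rule sequentially, carrying P(A) forward.
After 'converts': P(A) = 0.35·0.7500 / (0.35·0.7500 + 0.3·0.2500) ≈ 0.7778
After 'converts': P(A) = 0.35·0.7778 / (0.35·0.7778 + 0.3·0.2222) ≈ 0.8033
After 'does not convert': P(A) = 0.65·0.8033 / (0.65·0.8033 + 0.7·0.1967) ≈ 0.7913
After 'converts': P(A) = 0.35·0.7913 / (0.35·0.7913 + 0.3·0.2087) ≈ 0.8156

0.816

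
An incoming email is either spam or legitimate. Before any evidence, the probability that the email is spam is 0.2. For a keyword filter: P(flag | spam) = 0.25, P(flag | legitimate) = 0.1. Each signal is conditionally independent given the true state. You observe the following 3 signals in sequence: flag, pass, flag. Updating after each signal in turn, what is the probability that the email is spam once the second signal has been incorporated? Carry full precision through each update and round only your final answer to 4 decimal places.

0.3425

Each posterior becomes the prior for the next update.
After 'flag': P(spam) = 0.25·0.2000 / (0.25·0.2000 + 0.1·0.8000) ≈ 0.3846
After 'pass': P(spam) = 0.75·0.3846 / (0.75·0.3846 + 0.9·0.6154) ≈ 0.3425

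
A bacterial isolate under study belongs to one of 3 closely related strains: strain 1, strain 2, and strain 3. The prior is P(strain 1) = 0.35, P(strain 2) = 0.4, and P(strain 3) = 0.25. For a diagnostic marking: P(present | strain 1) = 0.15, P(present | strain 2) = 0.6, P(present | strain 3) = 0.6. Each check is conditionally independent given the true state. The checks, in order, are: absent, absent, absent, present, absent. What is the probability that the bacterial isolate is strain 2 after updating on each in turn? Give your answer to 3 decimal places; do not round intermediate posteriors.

0.164

After 'absent': normaliser = 0.85·0.3500 + 0.4·0.4000 + 0.4·0.2500; P(strain 1) ≈ 0.5336, P(strain 2) ≈ 0.2870, P(strain 3) ≈ 0.1794
After 'absent': normaliser = 0.85·0.5336 + 0.4·0.2870 + 0.4·0.1794; P(strain 1) ≈ 0.7086, P(strain 2) ≈ 0.1793, P(strain 3) ≈ 0.1121
After 'absent': normaliser = 0.85·0.7086 + 0.4·0.1793 + 0.4·0.1121; P(strain 1) ≈ 0.8378, P(strain 2) ≈ 0.0998, P(strain 3) ≈ 0.0624
After 'present': normaliser = 0.15·0.8378 + 0.6·0.0998 + 0.6·0.0624; P(strain 1) ≈ 0.5636, P(strain 2) ≈ 0.2685, P(strain 3) ≈ 0.1678
After 'absent': normaliser = 0.85·0.5636 + 0.4·0.2685 + 0.4·0.1678; P(strain 1) ≈ 0.7330, P(strain 2) ≈ 0.1643, P(strain 3) ≈ 0.1027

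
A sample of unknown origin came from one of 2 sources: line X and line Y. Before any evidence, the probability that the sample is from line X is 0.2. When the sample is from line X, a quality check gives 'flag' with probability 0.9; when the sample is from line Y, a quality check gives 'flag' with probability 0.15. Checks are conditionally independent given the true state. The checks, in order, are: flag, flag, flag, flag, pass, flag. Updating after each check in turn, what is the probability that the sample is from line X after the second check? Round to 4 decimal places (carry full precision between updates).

0.9000

Each posterior becomes the prior for the next update.
After 'flag': P(line X) = 0.9·0.2000 / (0.9·0.2000 + 0.15·0.8000) ≈ 0.6000
After 'flag': P(line X) = 0.9·0.6000 / (0.9·0.6000 + 0.15·0.4000) ≈ 0.9000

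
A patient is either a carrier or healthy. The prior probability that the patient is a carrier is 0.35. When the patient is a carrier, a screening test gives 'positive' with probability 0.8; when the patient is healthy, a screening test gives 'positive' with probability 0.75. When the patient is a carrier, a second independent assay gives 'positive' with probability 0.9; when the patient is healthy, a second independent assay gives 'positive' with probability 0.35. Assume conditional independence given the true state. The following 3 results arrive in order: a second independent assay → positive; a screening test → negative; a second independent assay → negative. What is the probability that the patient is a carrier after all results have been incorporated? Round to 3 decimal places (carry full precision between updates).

0.146

After a second independent assay='positive': P(carrier) = 0.9·0.3500 / (0.9·0.3500 + 0.35·0.6500) ≈ 0.5806
After a screening test='negative': P(carrier) = 0.2·0.5806 / (0.2·0.5806 + 0.25·0.4194) ≈ 0.5255
After a second independent assay='negative': P(carrier) = 0.1·0.5255 / (0.1·0.5255 + 0.65·0.4745) ≈ 0.1456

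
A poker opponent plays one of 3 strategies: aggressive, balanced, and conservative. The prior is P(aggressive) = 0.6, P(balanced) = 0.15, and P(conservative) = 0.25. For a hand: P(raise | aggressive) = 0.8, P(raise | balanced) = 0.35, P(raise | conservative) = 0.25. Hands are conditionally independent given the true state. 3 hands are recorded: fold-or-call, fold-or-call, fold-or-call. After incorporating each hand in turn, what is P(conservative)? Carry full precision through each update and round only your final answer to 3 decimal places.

0.696

Each posterior becomes the prior for the next update.
After 'fold-or-call': normaliser = 0.2·0.6000 + 0.65·0.1500 + 0.75·0.2500; P(aggressive) ≈ 0.2963, P(balanced) ≈ 0.2407, P(conservative) ≈ 0.4630
After 'fold-or-call': normaliser = 0.2·0.2963 + 0.65·0.2407 + 0.75·0.4630; P(aggressive) ≈ 0.1053, P(balanced) ≈ 0.2780, P(conservative) ≈ 0.6168
After 'fold-or-call': normaliser = 0.2·0.1053 + 0.65·0.2780 + 0.75·0.6168; P(aggressive) ≈ 0.0317, P(balanced) ≈ 0.2720, P(conservative) ≈ 0.6963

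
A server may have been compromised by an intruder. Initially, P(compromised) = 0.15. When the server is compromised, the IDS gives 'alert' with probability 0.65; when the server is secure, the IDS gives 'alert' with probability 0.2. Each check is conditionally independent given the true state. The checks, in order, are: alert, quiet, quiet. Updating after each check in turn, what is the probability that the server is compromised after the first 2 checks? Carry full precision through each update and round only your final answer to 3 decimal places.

0.201

After 'alert': P(compromised) = 0.65·0.1500 / (0.65·0.1500 + 0.2·0.8500) ≈ 0.3645
After 'quiet': P(compromised) = 0.35·0.3645 / (0.35·0.3645 + 0.8·0.6355) ≈ 0.2006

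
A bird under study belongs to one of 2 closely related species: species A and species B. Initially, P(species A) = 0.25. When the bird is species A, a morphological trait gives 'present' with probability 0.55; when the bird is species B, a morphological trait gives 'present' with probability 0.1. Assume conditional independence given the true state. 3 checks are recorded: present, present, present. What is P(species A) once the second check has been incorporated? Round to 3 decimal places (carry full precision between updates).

After 'present': P(species A) = 0.55·0.2500 / (0.55·0.2500 + 0.1·0.7500) ≈ 0.6471
After 'present': P(species A) = 0.55·0.6471 / (0.55·0.6471 + 0.1·0.3529) ≈ 0.9098

0.910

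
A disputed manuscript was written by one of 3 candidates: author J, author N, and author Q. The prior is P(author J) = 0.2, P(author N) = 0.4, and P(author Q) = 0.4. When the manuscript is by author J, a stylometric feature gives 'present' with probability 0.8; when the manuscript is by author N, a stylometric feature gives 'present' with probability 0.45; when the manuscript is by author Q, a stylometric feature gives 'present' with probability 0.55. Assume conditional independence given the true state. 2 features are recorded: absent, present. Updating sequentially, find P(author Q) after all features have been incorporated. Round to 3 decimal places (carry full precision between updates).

Each posterior becomes the prior for the next update.
After 'absent': normaliser = 0.2·0.2000 + 0.55·0.4000 + 0.45·0.4000; P(author J) ≈ 0.0909, P(author N) ≈ 0.5000, P(author Q) ≈ 0.4091
After 'present': normaliser = 0.8·0.0909 + 0.45·0.5000 + 0.55·0.4091; P(author J) ≈ 0.1391, P(author N) ≈ 0.4304, P(author Q) ≈ 0.4304

0.430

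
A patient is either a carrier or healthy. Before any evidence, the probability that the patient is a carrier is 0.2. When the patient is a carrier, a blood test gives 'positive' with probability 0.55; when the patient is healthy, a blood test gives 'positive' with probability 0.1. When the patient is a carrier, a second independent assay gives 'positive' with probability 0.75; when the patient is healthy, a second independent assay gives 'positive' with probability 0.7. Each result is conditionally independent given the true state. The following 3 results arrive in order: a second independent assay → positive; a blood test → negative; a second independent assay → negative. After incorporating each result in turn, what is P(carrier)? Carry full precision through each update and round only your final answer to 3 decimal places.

0.100

After a second independent assay='positive': P(carrier) = 0.75·0.2000 / (0.75·0.2000 + 0.7·0.8000) ≈ 0.2113
After a blood test='negative': P(carrier) = 0.45·0.2113 / (0.45·0.2113 + 0.9·0.7887) ≈ 0.1181
After a second independent assay='negative': P(carrier) = 0.25·0.1181 / (0.25·0.1181 + 0.3·0.8819) ≈ 0.1004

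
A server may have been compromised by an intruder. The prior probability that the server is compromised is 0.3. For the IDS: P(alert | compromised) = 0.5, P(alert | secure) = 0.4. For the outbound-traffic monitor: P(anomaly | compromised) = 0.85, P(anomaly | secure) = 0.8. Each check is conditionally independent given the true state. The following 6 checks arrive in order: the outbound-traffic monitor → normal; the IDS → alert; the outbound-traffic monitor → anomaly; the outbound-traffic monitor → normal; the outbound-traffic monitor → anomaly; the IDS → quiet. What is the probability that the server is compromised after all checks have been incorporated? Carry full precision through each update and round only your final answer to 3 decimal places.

0.221

Apply Bayes' rule sequentially, carrying P(compromised) forward.
After the outbound-traffic monitor='normal': P(compromised) = 0.15·0.3000 / (0.15·0.3000 + 0.2·0.7000) ≈ 0.2432
After the IDS='alert': P(compromised) = 0.5·0.2432 / (0.5·0.2432 + 0.4·0.7568) ≈ 0.2866
After the outbound-traffic monitor='anomaly': P(compromised) = 0.85·0.2866 / (0.85·0.2866 + 0.8·0.7134) ≈ 0.2992
After the outbound-traffic monitor='normal': P(compromised) = 0.15·0.2992 / (0.15·0.2992 + 0.2·0.7008) ≈ 0.2425
After the outbound-traffic monitor='anomaly': P(compromised) = 0.85·0.2425 / (0.85·0.2425 + 0.8·0.7575) ≈ 0.2538
After the IDS='quiet': P(compromised) = 0.5·0.2538 / (0.5·0.2538 + 0.6·0.7462) ≈ 0.2209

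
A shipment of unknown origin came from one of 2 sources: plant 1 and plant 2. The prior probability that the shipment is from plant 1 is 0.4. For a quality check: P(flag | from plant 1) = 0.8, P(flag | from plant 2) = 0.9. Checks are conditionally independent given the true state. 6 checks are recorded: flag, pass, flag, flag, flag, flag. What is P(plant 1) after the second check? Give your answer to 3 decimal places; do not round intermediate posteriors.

0.542

Apply Bayes' rule sequentially, carrying P(plant 1) forward.
After 'flag': P(plant 1) = 0.8·0.4000 / (0.8·0.4000 + 0.9·0.6000) ≈ 0.3721
After 'pass': P(plant 1) = 0.2·0.3721 / (0.2·0.3721 + 0.1·0.6279) ≈ 0.5424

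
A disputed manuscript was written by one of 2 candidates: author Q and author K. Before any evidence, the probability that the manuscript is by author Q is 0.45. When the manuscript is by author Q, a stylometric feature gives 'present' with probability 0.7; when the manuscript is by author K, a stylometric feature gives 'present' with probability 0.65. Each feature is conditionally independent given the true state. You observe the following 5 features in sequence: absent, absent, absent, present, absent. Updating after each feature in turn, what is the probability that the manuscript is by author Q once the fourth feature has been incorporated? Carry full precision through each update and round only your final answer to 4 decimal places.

Each posterior becomes the prior for the next update.
After 'absent': P(author Q) = 0.3·0.4500 / (0.3·0.4500 + 0.35·0.5500) ≈ 0.4122
After 'absent': P(author Q) = 0.3·0.4122 / (0.3·0.4122 + 0.35·0.5878) ≈ 0.3754
After 'absent': P(author Q) = 0.3·0.3754 / (0.3·0.3754 + 0.35·0.6246) ≈ 0.3400
After 'present': P(author Q) = 0.7·0.3400 / (0.7·0.3400 + 0.65·0.6600) ≈ 0.3569

0.3569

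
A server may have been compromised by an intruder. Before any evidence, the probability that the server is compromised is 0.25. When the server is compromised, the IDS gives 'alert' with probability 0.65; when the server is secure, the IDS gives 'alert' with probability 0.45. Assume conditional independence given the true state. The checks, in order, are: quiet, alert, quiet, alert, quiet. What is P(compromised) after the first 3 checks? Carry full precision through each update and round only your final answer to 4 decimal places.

0.1632

After 'quiet': P(compromised) = 0.35·0.2500 / (0.35·0.2500 + 0.55·0.7500) ≈ 0.1750
After 'alert': P(compromised) = 0.65·0.1750 / (0.65·0.1750 + 0.45·0.8250) ≈ 0.2345
After 'quiet': P(compromised) = 0.35·0.2345 / (0.35·0.2345 + 0.55·0.7655) ≈ 0.1632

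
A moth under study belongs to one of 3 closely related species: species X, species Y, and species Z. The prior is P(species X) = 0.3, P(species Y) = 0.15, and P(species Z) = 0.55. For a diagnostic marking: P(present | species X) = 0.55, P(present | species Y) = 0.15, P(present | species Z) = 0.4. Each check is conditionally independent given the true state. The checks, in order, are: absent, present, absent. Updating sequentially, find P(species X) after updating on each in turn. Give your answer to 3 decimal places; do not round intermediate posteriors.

0.259

After 'absent': normaliser = 0.45·0.3000 + 0.85·0.1500 + 0.6·0.5500; P(species X) ≈ 0.2278, P(species Y) ≈ 0.2152, P(species Z) ≈ 0.5570
After 'present': normaliser = 0.55·0.2278 + 0.15·0.2152 + 0.4·0.5570; P(species X) ≈ 0.3295, P(species Y) ≈ 0.0849, P(species Z) ≈ 0.5857
After 'absent': normaliser = 0.45·0.3295 + 0.85·0.0849 + 0.6·0.5857; P(species X) ≈ 0.2593, P(species Y) ≈ 0.1261, P(species Z) ≈ 0.6146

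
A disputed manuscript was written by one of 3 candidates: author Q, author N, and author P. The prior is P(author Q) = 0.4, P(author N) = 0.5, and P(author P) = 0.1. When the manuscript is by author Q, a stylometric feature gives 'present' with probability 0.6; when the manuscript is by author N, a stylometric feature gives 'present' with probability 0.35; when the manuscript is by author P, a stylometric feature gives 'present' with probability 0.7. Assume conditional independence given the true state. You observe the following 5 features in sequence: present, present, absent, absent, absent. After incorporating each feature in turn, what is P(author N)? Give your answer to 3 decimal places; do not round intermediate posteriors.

After 'present': normaliser = 0.6·0.4000 + 0.35·0.5000 + 0.7·0.1000; P(author Q) ≈ 0.4948, P(author N) ≈ 0.3608, P(author P) ≈ 0.1443
After 'present': normaliser = 0.6·0.4948 + 0.35·0.3608 + 0.7·0.1443; P(author Q) ≈ 0.5664, P(author N) ≈ 0.2409, P(author P) ≈ 0.1927
After 'absent': normaliser = 0.4·0.5664 + 0.65·0.2409 + 0.3·0.1927; P(author Q) ≈ 0.5138, P(author N) ≈ 0.3551, P(author P) ≈ 0.1311
After 'absent': normaliser = 0.4·0.5138 + 0.65·0.3551 + 0.3·0.1311; P(author Q) ≈ 0.4320, P(author N) ≈ 0.4853, P(author P) ≈ 0.0827
After 'absent': normaliser = 0.4·0.4320 + 0.65·0.4853 + 0.3·0.0827; P(author Q) ≈ 0.3368, P(author N) ≈ 0.6148, P(author P) ≈ 0.0484

0.615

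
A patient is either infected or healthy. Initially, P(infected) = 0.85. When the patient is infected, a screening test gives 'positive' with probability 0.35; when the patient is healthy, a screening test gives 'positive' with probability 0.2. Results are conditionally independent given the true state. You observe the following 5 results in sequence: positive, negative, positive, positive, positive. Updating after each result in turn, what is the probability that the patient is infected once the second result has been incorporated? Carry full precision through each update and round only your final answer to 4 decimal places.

After 'positive': P(infected) = 0.35·0.8500 / (0.35·0.8500 + 0.2·0.1500) ≈ 0.9084
After 'negative': P(infected) = 0.65·0.9084 / (0.65·0.9084 + 0.8·0.0916) ≈ 0.8896

0.8896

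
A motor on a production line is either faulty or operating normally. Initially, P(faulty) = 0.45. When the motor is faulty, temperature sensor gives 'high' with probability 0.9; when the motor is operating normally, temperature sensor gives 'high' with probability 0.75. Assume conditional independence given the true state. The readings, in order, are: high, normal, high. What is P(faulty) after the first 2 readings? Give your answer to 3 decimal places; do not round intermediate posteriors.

Each posterior becomes the prior for the next update.
After 'high': P(faulty) = 0.9·0.4500 / (0.9·0.4500 + 0.75·0.5500) ≈ 0.4954
After 'normal': P(faulty) = 0.1·0.4954 / (0.1·0.4954 + 0.25·0.5046) ≈ 0.2820

0.282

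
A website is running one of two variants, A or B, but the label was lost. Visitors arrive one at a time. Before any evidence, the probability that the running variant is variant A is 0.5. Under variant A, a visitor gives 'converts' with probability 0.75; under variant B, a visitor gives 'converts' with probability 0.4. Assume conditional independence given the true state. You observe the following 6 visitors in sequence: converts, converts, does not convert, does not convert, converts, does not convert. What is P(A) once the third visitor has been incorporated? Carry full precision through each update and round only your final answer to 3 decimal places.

0.594

After 'converts': P(A) = 0.75·0.5000 / (0.75·0.5000 + 0.4·0.5000) ≈ 0.6522
After 'converts': P(A) = 0.75·0.6522 / (0.75·0.6522 + 0.4·0.3478) ≈ 0.7785
After 'does not convert': P(A) = 0.25·0.7785 / (0.25·0.7785 + 0.6·0.2215) ≈ 0.5943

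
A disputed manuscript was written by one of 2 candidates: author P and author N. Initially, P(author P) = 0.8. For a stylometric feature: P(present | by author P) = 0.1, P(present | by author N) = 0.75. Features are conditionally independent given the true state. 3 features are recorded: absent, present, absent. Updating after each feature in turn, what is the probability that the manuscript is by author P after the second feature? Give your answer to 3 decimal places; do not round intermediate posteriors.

0.658

After 'absent': P(author P) = 0.9·0.8000 / (0.9·0.8000 + 0.25·0.2000) ≈ 0.9351
After 'present': P(author P) = 0.1·0.9351 / (0.1·0.9351 + 0.75·0.0649) ≈ 0.6575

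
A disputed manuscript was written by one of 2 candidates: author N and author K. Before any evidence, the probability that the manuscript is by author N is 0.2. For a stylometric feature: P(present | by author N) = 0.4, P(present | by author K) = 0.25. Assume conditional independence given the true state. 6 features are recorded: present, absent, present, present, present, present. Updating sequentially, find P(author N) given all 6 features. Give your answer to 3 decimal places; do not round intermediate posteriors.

0.677

Each posterior becomes the prior for the next update.
After 'present': P(author N) = 0.4·0.2000 / (0.4·0.2000 + 0.25·0.8000) ≈ 0.2857
After 'absent': P(author N) = 0.6·0.2857 / (0.6·0.2857 + 0.75·0.7143) ≈ 0.2424
After 'present': P(author N) = 0.4·0.2424 / (0.4·0.2424 + 0.25·0.7576) ≈ 0.3386
After 'present': P(author N) = 0.4·0.3386 / (0.4·0.3386 + 0.25·0.6614) ≈ 0.4503
After 'present': P(author N) = 0.4·0.4503 / (0.4·0.4503 + 0.25·0.5497) ≈ 0.5672
After 'present': P(author N) = 0.4·0.5672 / (0.4·0.5672 + 0.25·0.4328) ≈ 0.6771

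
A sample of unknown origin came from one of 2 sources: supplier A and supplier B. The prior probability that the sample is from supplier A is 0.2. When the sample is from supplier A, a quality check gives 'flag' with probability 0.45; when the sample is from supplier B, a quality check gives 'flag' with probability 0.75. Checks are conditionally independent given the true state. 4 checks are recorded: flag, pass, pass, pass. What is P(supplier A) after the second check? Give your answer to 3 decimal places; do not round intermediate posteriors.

0.248

After 'flag': P(supplier A) = 0.45·0.2000 / (0.45·0.2000 + 0.75·0.8000) ≈ 0.1304
After 'pass': P(supplier A) = 0.55·0.1304 / (0.55·0.1304 + 0.25·0.8696) ≈ 0.2481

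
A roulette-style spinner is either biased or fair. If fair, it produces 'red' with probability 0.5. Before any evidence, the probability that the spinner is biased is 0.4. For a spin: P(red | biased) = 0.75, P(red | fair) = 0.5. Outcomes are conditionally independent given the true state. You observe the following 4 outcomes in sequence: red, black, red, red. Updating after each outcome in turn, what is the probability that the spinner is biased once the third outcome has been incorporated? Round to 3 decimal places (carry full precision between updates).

After 'red': P(biased) = 0.75·0.4000 / (0.75·0.4000 + 0.5·0.6000) ≈ 0.5000
After 'black': P(biased) = 0.25·0.5000 / (0.25·0.5000 + 0.5·0.5000) ≈ 0.3333
After 'red': P(biased) = 0.75·0.3333 / (0.75·0.3333 + 0.5·0.6667) ≈ 0.4286

0.429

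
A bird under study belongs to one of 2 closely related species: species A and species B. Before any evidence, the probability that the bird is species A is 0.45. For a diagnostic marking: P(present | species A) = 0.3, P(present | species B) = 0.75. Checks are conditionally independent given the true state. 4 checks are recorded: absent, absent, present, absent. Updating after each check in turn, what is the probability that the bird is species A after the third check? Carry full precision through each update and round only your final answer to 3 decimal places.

0.720

Apply Bayes' rule sequentially, carrying P(species A) forward.
After 'absent': P(species A) = 0.7·0.4500 / (0.7·0.4500 + 0.25·0.5500) ≈ 0.6961
After 'absent': P(species A) = 0.7·0.6961 / (0.7·0.6961 + 0.25·0.3039) ≈ 0.8651
After 'present': P(species A) = 0.3·0.8651 / (0.3·0.8651 + 0.75·0.1349) ≈ 0.7196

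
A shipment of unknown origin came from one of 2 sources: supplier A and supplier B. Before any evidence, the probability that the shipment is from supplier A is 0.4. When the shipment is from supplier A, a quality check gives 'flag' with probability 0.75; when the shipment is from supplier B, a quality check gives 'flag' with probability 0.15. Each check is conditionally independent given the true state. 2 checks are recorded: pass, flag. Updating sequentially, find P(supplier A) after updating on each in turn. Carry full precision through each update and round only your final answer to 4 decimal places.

0.4950

After 'pass': P(supplier A) = 0.25·0.4000 / (0.25·0.4000 + 0.85·0.6000) ≈ 0.1639
After 'flag': P(supplier A) = 0.75·0.1639 / (0.75·0.1639 + 0.15·0.8361) ≈ 0.4950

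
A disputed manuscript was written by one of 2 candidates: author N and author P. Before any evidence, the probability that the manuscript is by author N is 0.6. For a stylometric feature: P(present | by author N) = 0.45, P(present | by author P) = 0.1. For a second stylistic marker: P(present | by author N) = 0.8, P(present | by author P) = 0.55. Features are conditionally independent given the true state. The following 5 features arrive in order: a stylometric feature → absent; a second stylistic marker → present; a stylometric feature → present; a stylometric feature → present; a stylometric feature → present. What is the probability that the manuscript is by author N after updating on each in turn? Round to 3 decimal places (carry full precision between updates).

After a stylometric feature='absent': P(author N) = 0.55·0.6000 / (0.55·0.6000 + 0.9·0.4000) ≈ 0.4783
After a second stylistic marker='present': P(author N) = 0.8·0.4783 / (0.8·0.4783 + 0.55·0.5217) ≈ 0.5714
After a stylometric feature='present': P(author N) = 0.45·0.5714 / (0.45·0.5714 + 0.1·0.4286) ≈ 0.8571
After a stylometric feature='present': P(author N) = 0.45·0.8571 / (0.45·0.8571 + 0.1·0.1429) ≈ 0.9643
After a stylometric feature='present': P(author N) = 0.45·0.9643 / (0.45·0.9643 + 0.1·0.0357) ≈ 0.9918

0.992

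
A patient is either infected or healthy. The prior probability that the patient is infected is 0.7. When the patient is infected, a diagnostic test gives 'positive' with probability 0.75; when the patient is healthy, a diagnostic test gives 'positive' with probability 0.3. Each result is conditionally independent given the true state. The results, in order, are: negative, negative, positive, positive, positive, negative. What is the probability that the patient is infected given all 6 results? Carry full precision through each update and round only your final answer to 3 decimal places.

0.624

After 'negative': P(infected) = 0.25·0.7000 / (0.25·0.7000 + 0.7·0.3000) ≈ 0.4545
After 'negative': P(infected) = 0.25·0.4545 / (0.25·0.4545 + 0.7·0.5455) ≈ 0.2294
After 'positive': P(infected) = 0.75·0.2294 / (0.75·0.2294 + 0.3·0.7706) ≈ 0.4266
After 'positive': P(infected) = 0.75·0.4266 / (0.75·0.4266 + 0.3·0.5734) ≈ 0.6504
After 'positive': P(infected) = 0.75·0.6504 / (0.75·0.6504 + 0.3·0.3496) ≈ 0.8230
After 'negative': P(infected) = 0.25·0.8230 / (0.25·0.8230 + 0.7·0.1770) ≈ 0.6242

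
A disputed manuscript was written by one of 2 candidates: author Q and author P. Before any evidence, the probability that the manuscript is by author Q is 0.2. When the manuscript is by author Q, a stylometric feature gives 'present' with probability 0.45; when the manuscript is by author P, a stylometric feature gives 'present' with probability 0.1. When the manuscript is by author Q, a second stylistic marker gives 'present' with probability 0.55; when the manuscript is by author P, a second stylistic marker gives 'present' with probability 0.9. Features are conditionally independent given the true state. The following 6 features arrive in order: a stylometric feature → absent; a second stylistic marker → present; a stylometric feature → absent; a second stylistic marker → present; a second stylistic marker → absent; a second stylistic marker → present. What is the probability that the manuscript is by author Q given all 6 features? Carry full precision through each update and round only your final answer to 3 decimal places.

After a stylometric feature='absent': P(author Q) = 0.55·0.2000 / (0.55·0.2000 + 0.9·0.8000) ≈ 0.1325
After a second stylistic marker='present': P(author Q) = 0.55·0.1325 / (0.55·0.1325 + 0.9·0.8675) ≈ 0.0854
After a stylometric feature='absent': P(author Q) = 0.55·0.0854 / (0.55·0.0854 + 0.9·0.9146) ≈ 0.0540
After a second stylistic marker='present': P(author Q) = 0.55·0.0540 / (0.55·0.0540 + 0.9·0.9460) ≈ 0.0337
After a second stylistic marker='absent': P(author Q) = 0.45·0.0337 / (0.45·0.0337 + 0.1·0.9663) ≈ 0.1356
After a second stylistic marker='present': P(author Q) = 0.55·0.1356 / (0.55·0.1356 + 0.9·0.8644) ≈ 0.0875

0.087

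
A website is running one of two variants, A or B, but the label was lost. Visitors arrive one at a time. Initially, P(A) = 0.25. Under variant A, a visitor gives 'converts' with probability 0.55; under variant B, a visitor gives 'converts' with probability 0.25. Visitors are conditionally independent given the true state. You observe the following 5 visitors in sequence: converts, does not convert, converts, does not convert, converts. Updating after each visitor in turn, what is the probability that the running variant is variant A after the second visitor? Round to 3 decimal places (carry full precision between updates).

0.306

After 'converts': P(A) = 0.55·0.2500 / (0.55·0.2500 + 0.25·0.7500) ≈ 0.4231
After 'does not convert': P(A) = 0.45·0.4231 / (0.45·0.4231 + 0.75·0.5769) ≈ 0.3056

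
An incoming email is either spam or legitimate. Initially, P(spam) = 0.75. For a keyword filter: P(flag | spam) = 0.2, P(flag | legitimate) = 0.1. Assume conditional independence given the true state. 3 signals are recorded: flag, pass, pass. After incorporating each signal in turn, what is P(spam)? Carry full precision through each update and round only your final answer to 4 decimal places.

0.8258

Apply Bayes' rule sequentially, carrying P(spam) forward.
After 'flag': P(spam) = 0.2·0.7500 / (0.2·0.7500 + 0.1·0.2500) ≈ 0.8571
After 'pass': P(spam) = 0.8·0.8571 / (0.8·0.8571 + 0.9·0.1429) ≈ 0.8421
After 'pass': P(spam) = 0.8·0.8421 / (0.8·0.8421 + 0.9·0.1579) ≈ 0.8258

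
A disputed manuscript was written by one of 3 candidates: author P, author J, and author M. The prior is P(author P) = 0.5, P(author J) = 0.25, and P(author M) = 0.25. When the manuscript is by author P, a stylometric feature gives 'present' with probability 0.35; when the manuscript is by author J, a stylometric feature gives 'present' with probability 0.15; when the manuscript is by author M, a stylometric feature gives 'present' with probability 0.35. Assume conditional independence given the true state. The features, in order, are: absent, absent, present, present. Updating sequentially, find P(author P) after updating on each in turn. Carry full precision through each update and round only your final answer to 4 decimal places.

0.6035

After 'absent': normaliser = 0.65·0.5000 + 0.85·0.2500 + 0.65·0.2500; P(author P) ≈ 0.4643, P(author J) ≈ 0.3036, P(author M) ≈ 0.2321
After 'absent': normaliser = 0.65·0.4643 + 0.85·0.3036 + 0.65·0.2321; P(author P) ≈ 0.4246, P(author J) ≈ 0.3631, P(author M) ≈ 0.2123
After 'present': normaliser = 0.35·0.4246 + 0.15·0.3631 + 0.35·0.2123; P(author P) ≈ 0.5358, P(author J) ≈ 0.1963, P(author M) ≈ 0.2679
After 'present': normaliser = 0.35·0.5358 + 0.15·0.1963 + 0.35·0.2679; P(author P) ≈ 0.6035, P(author J) ≈ 0.0948, P(author M) ≈ 0.3017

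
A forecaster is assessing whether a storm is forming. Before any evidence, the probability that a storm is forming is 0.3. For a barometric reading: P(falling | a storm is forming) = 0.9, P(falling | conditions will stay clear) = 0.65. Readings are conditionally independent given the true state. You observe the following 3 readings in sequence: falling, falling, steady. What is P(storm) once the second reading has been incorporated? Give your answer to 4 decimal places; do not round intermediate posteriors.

0.4510

After 'falling': P(storm) = 0.9·0.3000 / (0.9·0.3000 + 0.65·0.7000) ≈ 0.3724
After 'falling': P(storm) = 0.9·0.3724 / (0.9·0.3724 + 0.65·0.6276) ≈ 0.4510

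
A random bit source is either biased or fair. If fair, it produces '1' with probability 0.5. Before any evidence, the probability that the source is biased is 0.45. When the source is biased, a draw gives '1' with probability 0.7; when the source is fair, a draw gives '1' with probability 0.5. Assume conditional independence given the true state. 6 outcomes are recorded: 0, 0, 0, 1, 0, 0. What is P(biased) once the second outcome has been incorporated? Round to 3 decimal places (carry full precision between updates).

0.228

Apply Bayes' rule sequentially, carrying P(biased) forward.
After '0': P(biased) = 0.3·0.4500 / (0.3·0.4500 + 0.5·0.5500) ≈ 0.3293
After '0': P(biased) = 0.3·0.3293 / (0.3·0.3293 + 0.5·0.6707) ≈ 0.2275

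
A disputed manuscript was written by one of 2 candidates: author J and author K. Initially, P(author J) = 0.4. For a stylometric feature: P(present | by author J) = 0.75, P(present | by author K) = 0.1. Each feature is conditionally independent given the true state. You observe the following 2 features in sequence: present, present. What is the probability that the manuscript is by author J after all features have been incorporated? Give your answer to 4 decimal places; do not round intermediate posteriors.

Each posterior becomes the prior for the next update.
After 'present': P(author J) = 0.75·0.4000 / (0.75·0.4000 + 0.1·0.6000) ≈ 0.8333
After 'present': P(author J) = 0.75·0.8333 / (0.75·0.8333 + 0.1·0.1667) ≈ 0.9740

0.9740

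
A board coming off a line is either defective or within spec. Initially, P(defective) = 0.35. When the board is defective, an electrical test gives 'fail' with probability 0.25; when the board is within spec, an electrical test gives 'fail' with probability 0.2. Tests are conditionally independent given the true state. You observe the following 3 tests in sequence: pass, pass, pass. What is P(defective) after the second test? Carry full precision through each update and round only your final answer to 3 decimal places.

After 'pass': P(defective) = 0.75·0.3500 / (0.75·0.3500 + 0.8·0.6500) ≈ 0.3355
After 'pass': P(defective) = 0.75·0.3355 / (0.75·0.3355 + 0.8·0.6645) ≈ 0.3212

0.321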